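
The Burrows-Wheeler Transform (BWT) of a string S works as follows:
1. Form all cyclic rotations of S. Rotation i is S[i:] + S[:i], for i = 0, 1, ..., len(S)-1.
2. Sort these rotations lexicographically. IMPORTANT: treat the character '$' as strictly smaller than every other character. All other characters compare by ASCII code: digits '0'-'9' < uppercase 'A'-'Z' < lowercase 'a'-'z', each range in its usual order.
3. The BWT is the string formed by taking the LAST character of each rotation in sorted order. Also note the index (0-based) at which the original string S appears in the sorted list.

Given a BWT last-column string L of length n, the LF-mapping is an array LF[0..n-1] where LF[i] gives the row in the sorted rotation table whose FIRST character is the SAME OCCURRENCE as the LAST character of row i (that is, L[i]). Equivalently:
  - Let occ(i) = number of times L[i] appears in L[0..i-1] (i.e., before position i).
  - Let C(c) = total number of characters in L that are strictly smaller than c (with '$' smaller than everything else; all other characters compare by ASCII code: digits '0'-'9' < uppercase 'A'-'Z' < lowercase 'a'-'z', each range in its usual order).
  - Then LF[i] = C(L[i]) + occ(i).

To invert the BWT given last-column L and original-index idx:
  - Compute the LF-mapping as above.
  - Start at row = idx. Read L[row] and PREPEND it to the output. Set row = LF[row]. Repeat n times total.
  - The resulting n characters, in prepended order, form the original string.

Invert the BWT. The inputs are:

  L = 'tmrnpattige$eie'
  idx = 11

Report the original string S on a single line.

LF mapping: 12 8 11 9 10 1 13 14 6 5 2 0 3 7 4
Walk LF starting at row 11, prepending L[row]:
  step 1: row=11, L[11]='$', prepend. Next row=LF[11]=0
  step 2: row=0, L[0]='t', prepend. Next row=LF[0]=12
  step 3: row=12, L[12]='e', prepend. Next row=LF[12]=3
  step 4: row=3, L[3]='n', prepend. Next row=LF[3]=9
  step 5: row=9, L[9]='g', prepend. Next row=LF[9]=5
  step 6: row=5, L[5]='a', prepend. Next row=LF[5]=1
  step 7: row=1, L[1]='m', prepend. Next row=LF[1]=8
  step 8: row=8, L[8]='i', prepend. Next row=LF[8]=6
  step 9: row=6, L[6]='t', prepend. Next row=LF[6]=13
  step 10: row=13, L[13]='i', prepend. Next row=LF[13]=7
  step 11: row=7, L[7]='t', prepend. Next row=LF[7]=14
  step 12: row=14, L[14]='e', prepend. Next row=LF[14]=4
  step 13: row=4, L[4]='p', prepend. Next row=LF[4]=10
  step 14: row=10, L[10]='e', prepend. Next row=LF[10]=2
  step 15: row=2, L[2]='r', prepend. Next row=LF[2]=11
Reversed output: repetitimagnet$

Answer: repetitimagnet$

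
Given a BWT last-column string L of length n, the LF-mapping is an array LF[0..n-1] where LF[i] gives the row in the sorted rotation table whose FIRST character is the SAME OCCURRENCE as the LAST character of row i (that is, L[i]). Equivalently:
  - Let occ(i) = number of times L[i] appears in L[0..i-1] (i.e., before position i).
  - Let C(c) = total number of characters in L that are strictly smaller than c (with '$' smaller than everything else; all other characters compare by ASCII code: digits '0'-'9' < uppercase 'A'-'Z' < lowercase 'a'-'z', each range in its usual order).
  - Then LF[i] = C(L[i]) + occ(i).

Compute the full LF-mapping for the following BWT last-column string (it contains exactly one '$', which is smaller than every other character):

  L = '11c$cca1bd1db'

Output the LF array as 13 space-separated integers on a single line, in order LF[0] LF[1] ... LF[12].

Char counts: '$':1, '1':4, 'a':1, 'b':2, 'c':3, 'd':2
C (first-col start): C('$')=0, C('1')=1, C('a')=5, C('b')=6, C('c')=8, C('d')=11
L[0]='1': occ=0, LF[0]=C('1')+0=1+0=1
L[1]='1': occ=1, LF[1]=C('1')+1=1+1=2
L[2]='c': occ=0, LF[2]=C('c')+0=8+0=8
L[3]='$': occ=0, LF[3]=C('$')+0=0+0=0
L[4]='c': occ=1, LF[4]=C('c')+1=8+1=9
L[5]='c': occ=2, LF[5]=C('c')+2=8+2=10
L[6]='a': occ=0, LF[6]=C('a')+0=5+0=5
L[7]='1': occ=2, LF[7]=C('1')+2=1+2=3
L[8]='b': occ=0, LF[8]=C('b')+0=6+0=6
L[9]='d': occ=0, LF[9]=C('d')+0=11+0=11
L[10]='1': occ=3, LF[10]=C('1')+3=1+3=4
L[11]='d': occ=1, LF[11]=C('d')+1=11+1=12
L[12]='b': occ=1, LF[12]=C('b')+1=6+1=7

Answer: 1 2 8 0 9 10 5 3 6 11 4 12 7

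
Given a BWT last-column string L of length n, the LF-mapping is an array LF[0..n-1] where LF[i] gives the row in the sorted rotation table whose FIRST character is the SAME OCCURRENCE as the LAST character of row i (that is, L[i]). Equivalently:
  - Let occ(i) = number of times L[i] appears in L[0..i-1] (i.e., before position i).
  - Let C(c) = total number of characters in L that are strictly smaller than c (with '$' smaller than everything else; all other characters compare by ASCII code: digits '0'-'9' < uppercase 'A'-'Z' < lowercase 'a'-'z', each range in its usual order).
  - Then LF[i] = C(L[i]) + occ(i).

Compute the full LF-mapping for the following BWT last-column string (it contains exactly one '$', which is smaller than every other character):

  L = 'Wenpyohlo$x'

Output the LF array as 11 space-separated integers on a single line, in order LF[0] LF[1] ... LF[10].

Answer: 1 2 5 8 10 6 3 4 7 0 9

Derivation:
Char counts: '$':1, 'W':1, 'e':1, 'h':1, 'l':1, 'n':1, 'o':2, 'p':1, 'x':1, 'y':1
C (first-col start): C('$')=0, C('W')=1, C('e')=2, C('h')=3, C('l')=4, C('n')=5, C('o')=6, C('p')=8, C('x')=9, C('y')=10
L[0]='W': occ=0, LF[0]=C('W')+0=1+0=1
L[1]='e': occ=0, LF[1]=C('e')+0=2+0=2
L[2]='n': occ=0, LF[2]=C('n')+0=5+0=5
L[3]='p': occ=0, LF[3]=C('p')+0=8+0=8
L[4]='y': occ=0, LF[4]=C('y')+0=10+0=10
L[5]='o': occ=0, LF[5]=C('o')+0=6+0=6
L[6]='h': occ=0, LF[6]=C('h')+0=3+0=3
L[7]='l': occ=0, LF[7]=C('l')+0=4+0=4
L[8]='o': occ=1, LF[8]=C('o')+1=6+1=7
L[9]='$': occ=0, LF[9]=C('$')+0=0+0=0
L[10]='x': occ=0, LF[10]=C('x')+0=9+0=9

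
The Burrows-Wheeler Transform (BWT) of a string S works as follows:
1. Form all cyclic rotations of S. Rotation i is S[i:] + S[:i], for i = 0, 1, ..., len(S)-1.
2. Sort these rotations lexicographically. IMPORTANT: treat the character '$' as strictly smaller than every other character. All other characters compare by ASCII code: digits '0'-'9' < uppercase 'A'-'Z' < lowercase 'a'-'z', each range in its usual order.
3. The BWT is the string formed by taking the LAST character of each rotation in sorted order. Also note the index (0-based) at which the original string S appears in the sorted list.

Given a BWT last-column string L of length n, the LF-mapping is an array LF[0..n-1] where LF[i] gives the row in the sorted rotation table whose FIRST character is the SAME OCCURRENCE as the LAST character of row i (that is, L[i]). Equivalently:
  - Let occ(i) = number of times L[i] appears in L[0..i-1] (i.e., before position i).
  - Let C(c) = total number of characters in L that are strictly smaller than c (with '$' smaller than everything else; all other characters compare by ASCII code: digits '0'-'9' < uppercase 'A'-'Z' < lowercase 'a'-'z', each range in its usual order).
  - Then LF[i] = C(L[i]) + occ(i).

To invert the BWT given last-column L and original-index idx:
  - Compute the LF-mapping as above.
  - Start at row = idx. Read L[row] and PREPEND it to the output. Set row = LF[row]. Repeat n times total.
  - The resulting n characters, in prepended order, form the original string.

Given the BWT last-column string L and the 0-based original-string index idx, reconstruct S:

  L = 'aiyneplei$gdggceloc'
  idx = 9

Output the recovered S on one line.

Answer: giggleencyclopedia$

Derivation:
LF mapping: 1 11 18 15 5 17 13 6 12 0 8 4 9 10 2 7 14 16 3
Walk LF starting at row 9, prepending L[row]:
  step 1: row=9, L[9]='$', prepend. Next row=LF[9]=0
  step 2: row=0, L[0]='a', prepend. Next row=LF[0]=1
  step 3: row=1, L[1]='i', prepend. Next row=LF[1]=11
  step 4: row=11, L[11]='d', prepend. Next row=LF[11]=4
  step 5: row=4, L[4]='e', prepend. Next row=LF[4]=5
  step 6: row=5, L[5]='p', prepend. Next row=LF[5]=17
  step 7: row=17, L[17]='o', prepend. Next row=LF[17]=16
  step 8: row=16, L[16]='l', prepend. Next row=LF[16]=14
  step 9: row=14, L[14]='c', prepend. Next row=LF[14]=2
  step 10: row=2, L[2]='y', prepend. Next row=LF[2]=18
  step 11: row=18, L[18]='c', prepend. Next row=LF[18]=3
  step 12: row=3, L[3]='n', prepend. Next row=LF[3]=15
  step 13: row=15, L[15]='e', prepend. Next row=LF[15]=7
  step 14: row=7, L[7]='e', prepend. Next row=LF[7]=6
  step 15: row=6, L[6]='l', prepend. Next row=LF[6]=13
  step 16: row=13, L[13]='g', prepend. Next row=LF[13]=10
  step 17: row=10, L[10]='g', prepend. Next row=LF[10]=8
  step 18: row=8, L[8]='i', prepend. Next row=LF[8]=12
  step 19: row=12, L[12]='g', prepend. Next row=LF[12]=9
Reversed output: giggleencyclopedia$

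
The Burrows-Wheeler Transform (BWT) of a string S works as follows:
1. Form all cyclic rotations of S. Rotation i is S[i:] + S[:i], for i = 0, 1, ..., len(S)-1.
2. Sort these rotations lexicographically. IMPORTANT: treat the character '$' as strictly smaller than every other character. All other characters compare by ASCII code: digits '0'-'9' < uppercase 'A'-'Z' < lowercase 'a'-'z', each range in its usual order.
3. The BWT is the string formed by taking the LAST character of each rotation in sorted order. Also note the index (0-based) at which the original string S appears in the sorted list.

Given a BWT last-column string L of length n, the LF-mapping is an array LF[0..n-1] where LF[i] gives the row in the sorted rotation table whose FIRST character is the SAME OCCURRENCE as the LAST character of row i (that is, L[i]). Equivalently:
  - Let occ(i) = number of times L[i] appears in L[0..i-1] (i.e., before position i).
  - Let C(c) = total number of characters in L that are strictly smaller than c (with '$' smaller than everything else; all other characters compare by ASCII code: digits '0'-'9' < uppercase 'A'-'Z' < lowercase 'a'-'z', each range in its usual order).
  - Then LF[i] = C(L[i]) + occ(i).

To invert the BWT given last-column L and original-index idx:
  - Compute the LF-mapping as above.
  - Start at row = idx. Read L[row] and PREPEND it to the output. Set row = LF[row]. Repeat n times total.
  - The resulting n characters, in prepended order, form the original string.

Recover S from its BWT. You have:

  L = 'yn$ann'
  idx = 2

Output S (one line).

Answer: nanny$

Derivation:
LF mapping: 5 2 0 1 3 4
Walk LF starting at row 2, prepending L[row]:
  step 1: row=2, L[2]='$', prepend. Next row=LF[2]=0
  step 2: row=0, L[0]='y', prepend. Next row=LF[0]=5
  step 3: row=5, L[5]='n', prepend. Next row=LF[5]=4
  step 4: row=4, L[4]='n', prepend. Next row=LF[4]=3
  step 5: row=3, L[3]='a', prepend. Next row=LF[3]=1
  step 6: row=1, L[1]='n', prepend. Next row=LF[1]=2
Reversed output: nanny$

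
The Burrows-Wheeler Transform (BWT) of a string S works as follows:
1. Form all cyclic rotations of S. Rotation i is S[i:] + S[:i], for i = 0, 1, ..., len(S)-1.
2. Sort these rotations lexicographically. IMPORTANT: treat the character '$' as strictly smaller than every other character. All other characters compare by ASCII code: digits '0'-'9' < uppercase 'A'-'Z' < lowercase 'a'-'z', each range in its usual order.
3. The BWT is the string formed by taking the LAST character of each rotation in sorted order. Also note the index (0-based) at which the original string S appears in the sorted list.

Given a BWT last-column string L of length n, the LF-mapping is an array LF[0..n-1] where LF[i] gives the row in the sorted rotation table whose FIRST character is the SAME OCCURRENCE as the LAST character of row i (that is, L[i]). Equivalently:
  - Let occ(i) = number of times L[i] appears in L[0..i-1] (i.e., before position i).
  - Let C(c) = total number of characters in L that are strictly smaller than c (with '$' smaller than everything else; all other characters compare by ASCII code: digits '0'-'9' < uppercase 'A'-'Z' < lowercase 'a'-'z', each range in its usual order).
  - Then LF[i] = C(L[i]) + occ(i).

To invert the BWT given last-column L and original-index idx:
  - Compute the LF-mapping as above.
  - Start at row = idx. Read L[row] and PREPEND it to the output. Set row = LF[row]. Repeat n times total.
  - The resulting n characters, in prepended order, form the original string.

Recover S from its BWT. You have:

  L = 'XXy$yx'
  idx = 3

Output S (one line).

Answer: xyyXX$

Derivation:
LF mapping: 1 2 4 0 5 3
Walk LF starting at row 3, prepending L[row]:
  step 1: row=3, L[3]='$', prepend. Next row=LF[3]=0
  step 2: row=0, L[0]='X', prepend. Next row=LF[0]=1
  step 3: row=1, L[1]='X', prepend. Next row=LF[1]=2
  step 4: row=2, L[2]='y', prepend. Next row=LF[2]=4
  step 5: row=4, L[4]='y', prepend. Next row=LF[4]=5
  step 6: row=5, L[5]='x', prepend. Next row=LF[5]=3
Reversed output: xyyXX$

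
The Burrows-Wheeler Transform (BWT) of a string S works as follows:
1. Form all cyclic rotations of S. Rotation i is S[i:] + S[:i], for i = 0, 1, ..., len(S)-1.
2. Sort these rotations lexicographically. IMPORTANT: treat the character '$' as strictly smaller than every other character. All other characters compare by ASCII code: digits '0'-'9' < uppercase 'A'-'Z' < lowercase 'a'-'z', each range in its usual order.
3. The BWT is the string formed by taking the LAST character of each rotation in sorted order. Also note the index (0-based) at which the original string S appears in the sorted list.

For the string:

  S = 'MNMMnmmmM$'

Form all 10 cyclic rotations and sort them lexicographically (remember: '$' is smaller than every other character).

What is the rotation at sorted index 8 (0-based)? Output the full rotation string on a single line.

All 10 rotations (rotation i = S[i:]+S[:i]):
  rot[0] = MNMMnmmmM$
  rot[1] = NMMnmmmM$M
  rot[2] = MMnmmmM$MN
  rot[3] = MnmmmM$MNM
  rot[4] = nmmmM$MNMM
  rot[5] = mmmM$MNMMn
  rot[6] = mmM$MNMMnm
  rot[7] = mM$MNMMnmm
  rot[8] = M$MNMMnmmm
  rot[9] = $MNMMnmmmM
Sorted (with $ < everything):
  sorted[0] = $MNMMnmmmM
  sorted[1] = M$MNMMnmmm
  sorted[2] = MMnmmmM$MN
  sorted[3] = MNMMnmmmM$
  sorted[4] = MnmmmM$MNM
  sorted[5] = NMMnmmmM$M
  sorted[6] = mM$MNMMnmm
  sorted[7] = mmM$MNMMnm
  sorted[8] = mmmM$MNMMn
  sorted[9] = nmmmM$MNMM
sorted[8] = mmmM$MNMMn

Answer: mmmM$MNMMn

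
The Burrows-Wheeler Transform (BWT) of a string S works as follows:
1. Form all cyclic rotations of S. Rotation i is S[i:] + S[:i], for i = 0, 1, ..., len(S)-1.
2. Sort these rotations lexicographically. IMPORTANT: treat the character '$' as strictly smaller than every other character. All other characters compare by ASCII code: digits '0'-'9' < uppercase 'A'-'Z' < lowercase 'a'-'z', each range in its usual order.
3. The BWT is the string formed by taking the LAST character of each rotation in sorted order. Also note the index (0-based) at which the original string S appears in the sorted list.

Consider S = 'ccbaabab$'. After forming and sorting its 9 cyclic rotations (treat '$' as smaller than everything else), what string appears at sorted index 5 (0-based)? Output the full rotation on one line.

Answer: baabab$cc

Derivation:
All 9 rotations (rotation i = S[i:]+S[:i]):
  rot[0] = ccbaabab$
  rot[1] = cbaabab$c
  rot[2] = baabab$cc
  rot[3] = aabab$ccb
  rot[4] = abab$ccba
  rot[5] = bab$ccbaa
  rot[6] = ab$ccbaab
  rot[7] = b$ccbaaba
  rot[8] = $ccbaabab
Sorted (with $ < everything):
  sorted[0] = $ccbaabab
  sorted[1] = aabab$ccb
  sorted[2] = ab$ccbaab
  sorted[3] = abab$ccba
  sorted[4] = b$ccbaaba
  sorted[5] = baabab$cc
  sorted[6] = bab$ccbaa
  sorted[7] = cbaabab$c
  sorted[8] = ccbaabab$
sorted[5] = baabab$cc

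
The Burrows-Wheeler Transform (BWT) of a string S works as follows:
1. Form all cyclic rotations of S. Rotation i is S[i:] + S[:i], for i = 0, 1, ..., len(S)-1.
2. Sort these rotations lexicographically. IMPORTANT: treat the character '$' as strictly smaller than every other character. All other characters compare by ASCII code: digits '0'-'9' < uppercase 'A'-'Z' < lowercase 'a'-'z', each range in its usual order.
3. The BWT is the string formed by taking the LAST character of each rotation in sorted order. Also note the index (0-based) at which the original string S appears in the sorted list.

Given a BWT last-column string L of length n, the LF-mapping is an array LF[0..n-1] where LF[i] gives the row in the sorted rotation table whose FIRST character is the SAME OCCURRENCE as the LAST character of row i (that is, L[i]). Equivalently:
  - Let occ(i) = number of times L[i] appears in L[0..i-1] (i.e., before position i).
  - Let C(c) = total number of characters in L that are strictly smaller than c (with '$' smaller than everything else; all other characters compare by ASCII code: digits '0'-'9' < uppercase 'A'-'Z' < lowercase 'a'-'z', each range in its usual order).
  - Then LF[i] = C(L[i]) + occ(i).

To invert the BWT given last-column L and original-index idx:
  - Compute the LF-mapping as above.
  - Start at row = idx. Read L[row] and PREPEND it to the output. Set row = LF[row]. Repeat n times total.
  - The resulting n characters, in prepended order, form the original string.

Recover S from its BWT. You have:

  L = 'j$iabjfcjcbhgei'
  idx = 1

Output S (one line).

Answer: abibcfejchijgj$

Derivation:
LF mapping: 12 0 10 1 2 13 7 4 14 5 3 9 8 6 11
Walk LF starting at row 1, prepending L[row]:
  step 1: row=1, L[1]='$', prepend. Next row=LF[1]=0
  step 2: row=0, L[0]='j', prepend. Next row=LF[0]=12
  step 3: row=12, L[12]='g', prepend. Next row=LF[12]=8
  step 4: row=8, L[8]='j', prepend. Next row=LF[8]=14
  step 5: row=14, L[14]='i', prepend. Next row=LF[14]=11
  step 6: row=11, L[11]='h', prepend. Next row=LF[11]=9
  step 7: row=9, L[9]='c', prepend. Next row=LF[9]=5
  step 8: row=5, L[5]='j', prepend. Next row=LF[5]=13
  step 9: row=13, L[13]='e', prepend. Next row=LF[13]=6
  step 10: row=6, L[6]='f', prepend. Next row=LF[6]=7
  step 11: row=7, L[7]='c', prepend. Next row=LF[7]=4
  step 12: row=4, L[4]='b', prepend. Next row=LF[4]=2
  step 13: row=2, L[2]='i', prepend. Next row=LF[2]=10
  step 14: row=10, L[10]='b', prepend. Next row=LF[10]=3
  step 15: row=3, L[3]='a', prepend. Next row=LF[3]=1
Reversed output: abibcfejchijgj$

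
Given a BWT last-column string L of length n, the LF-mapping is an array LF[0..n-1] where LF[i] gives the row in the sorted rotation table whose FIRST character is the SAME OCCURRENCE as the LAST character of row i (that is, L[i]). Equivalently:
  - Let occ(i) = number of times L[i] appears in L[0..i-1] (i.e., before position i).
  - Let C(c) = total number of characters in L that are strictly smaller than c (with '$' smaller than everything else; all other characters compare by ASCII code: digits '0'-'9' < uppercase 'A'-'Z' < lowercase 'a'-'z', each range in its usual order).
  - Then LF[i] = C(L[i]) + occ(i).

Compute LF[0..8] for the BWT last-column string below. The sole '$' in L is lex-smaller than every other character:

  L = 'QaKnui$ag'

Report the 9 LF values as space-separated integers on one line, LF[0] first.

Char counts: '$':1, 'K':1, 'Q':1, 'a':2, 'g':1, 'i':1, 'n':1, 'u':1
C (first-col start): C('$')=0, C('K')=1, C('Q')=2, C('a')=3, C('g')=5, C('i')=6, C('n')=7, C('u')=8
L[0]='Q': occ=0, LF[0]=C('Q')+0=2+0=2
L[1]='a': occ=0, LF[1]=C('a')+0=3+0=3
L[2]='K': occ=0, LF[2]=C('K')+0=1+0=1
L[3]='n': occ=0, LF[3]=C('n')+0=7+0=7
L[4]='u': occ=0, LF[4]=C('u')+0=8+0=8
L[5]='i': occ=0, LF[5]=C('i')+0=6+0=6
L[6]='$': occ=0, LF[6]=C('$')+0=0+0=0
L[7]='a': occ=1, LF[7]=C('a')+1=3+1=4
L[8]='g': occ=0, LF[8]=C('g')+0=5+0=5

Answer: 2 3 1 7 8 6 0 4 5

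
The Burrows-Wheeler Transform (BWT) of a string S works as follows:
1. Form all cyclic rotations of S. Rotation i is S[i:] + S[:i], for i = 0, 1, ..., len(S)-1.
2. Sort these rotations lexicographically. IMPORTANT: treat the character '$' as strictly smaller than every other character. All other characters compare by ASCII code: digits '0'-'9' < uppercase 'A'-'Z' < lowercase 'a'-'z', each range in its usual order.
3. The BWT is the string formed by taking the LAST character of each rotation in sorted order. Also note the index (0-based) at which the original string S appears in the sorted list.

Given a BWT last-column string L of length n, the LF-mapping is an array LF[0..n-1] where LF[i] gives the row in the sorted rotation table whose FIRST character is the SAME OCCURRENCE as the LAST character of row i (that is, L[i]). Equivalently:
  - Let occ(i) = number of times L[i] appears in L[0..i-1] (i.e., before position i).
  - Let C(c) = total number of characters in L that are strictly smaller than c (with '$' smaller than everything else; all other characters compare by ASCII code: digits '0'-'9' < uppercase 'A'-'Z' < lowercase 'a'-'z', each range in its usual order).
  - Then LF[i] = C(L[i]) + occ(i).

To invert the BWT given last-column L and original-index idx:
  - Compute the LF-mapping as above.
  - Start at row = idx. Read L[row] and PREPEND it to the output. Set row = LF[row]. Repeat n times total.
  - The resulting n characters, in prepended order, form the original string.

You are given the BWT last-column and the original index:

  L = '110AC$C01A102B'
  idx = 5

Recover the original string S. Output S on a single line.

LF mapping: 4 5 1 9 12 0 13 2 6 10 7 3 8 11
Walk LF starting at row 5, prepending L[row]:
  step 1: row=5, L[5]='$', prepend. Next row=LF[5]=0
  step 2: row=0, L[0]='1', prepend. Next row=LF[0]=4
  step 3: row=4, L[4]='C', prepend. Next row=LF[4]=12
  step 4: row=12, L[12]='2', prepend. Next row=LF[12]=8
  step 5: row=8, L[8]='1', prepend. Next row=LF[8]=6
  step 6: row=6, L[6]='C', prepend. Next row=LF[6]=13
  step 7: row=13, L[13]='B', prepend. Next row=LF[13]=11
  step 8: row=11, L[11]='0', prepend. Next row=LF[11]=3
  step 9: row=3, L[3]='A', prepend. Next row=LF[3]=9
  step 10: row=9, L[9]='A', prepend. Next row=LF[9]=10
  step 11: row=10, L[10]='1', prepend. Next row=LF[10]=7
  step 12: row=7, L[7]='0', prepend. Next row=LF[7]=2
  step 13: row=2, L[2]='0', prepend. Next row=LF[2]=1
  step 14: row=1, L[1]='1', prepend. Next row=LF[1]=5
Reversed output: 1001AA0BC12C1$

Answer: 1001AA0BC12C1$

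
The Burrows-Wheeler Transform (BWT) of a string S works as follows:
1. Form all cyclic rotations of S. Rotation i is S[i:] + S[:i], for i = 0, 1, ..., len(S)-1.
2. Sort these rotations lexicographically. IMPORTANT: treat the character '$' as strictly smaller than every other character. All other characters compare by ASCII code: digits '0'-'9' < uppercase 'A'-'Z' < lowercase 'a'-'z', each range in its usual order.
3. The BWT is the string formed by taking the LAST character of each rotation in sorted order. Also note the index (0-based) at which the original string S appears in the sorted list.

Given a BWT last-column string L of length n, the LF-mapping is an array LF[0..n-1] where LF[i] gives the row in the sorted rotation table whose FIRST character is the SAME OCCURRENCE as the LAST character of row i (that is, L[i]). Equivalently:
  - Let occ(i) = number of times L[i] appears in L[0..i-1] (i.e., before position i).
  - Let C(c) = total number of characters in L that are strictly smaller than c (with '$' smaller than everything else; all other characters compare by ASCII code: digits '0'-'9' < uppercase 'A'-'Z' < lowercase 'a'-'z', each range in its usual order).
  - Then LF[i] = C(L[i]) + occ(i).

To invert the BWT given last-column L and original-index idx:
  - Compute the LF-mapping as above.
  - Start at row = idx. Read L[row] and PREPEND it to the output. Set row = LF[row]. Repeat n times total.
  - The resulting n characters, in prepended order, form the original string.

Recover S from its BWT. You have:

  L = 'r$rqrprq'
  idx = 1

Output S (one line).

Answer: prqqrrr$

Derivation:
LF mapping: 4 0 5 2 6 1 7 3
Walk LF starting at row 1, prepending L[row]:
  step 1: row=1, L[1]='$', prepend. Next row=LF[1]=0
  step 2: row=0, L[0]='r', prepend. Next row=LF[0]=4
  step 3: row=4, L[4]='r', prepend. Next row=LF[4]=6
  step 4: row=6, L[6]='r', prepend. Next row=LF[6]=7
  step 5: row=7, L[7]='q', prepend. Next row=LF[7]=3
  step 6: row=3, L[3]='q', prepend. Next row=LF[3]=2
  step 7: row=2, L[2]='r', prepend. Next row=LF[2]=5
  step 8: row=5, L[5]='p', prepend. Next row=LF[5]=1
Reversed output: prqqrrr$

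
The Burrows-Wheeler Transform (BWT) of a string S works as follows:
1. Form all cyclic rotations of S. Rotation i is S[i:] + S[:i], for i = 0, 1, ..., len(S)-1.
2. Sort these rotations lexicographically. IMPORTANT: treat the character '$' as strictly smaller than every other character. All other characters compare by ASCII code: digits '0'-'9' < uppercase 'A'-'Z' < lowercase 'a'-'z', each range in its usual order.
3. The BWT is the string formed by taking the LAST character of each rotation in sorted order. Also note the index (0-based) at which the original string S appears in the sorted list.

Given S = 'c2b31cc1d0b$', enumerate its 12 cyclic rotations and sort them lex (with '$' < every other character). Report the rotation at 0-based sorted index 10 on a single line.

All 12 rotations (rotation i = S[i:]+S[:i]):
  rot[0] = c2b31cc1d0b$
  rot[1] = 2b31cc1d0b$c
  rot[2] = b31cc1d0b$c2
  rot[3] = 31cc1d0b$c2b
  rot[4] = 1cc1d0b$c2b3
  rot[5] = cc1d0b$c2b31
  rot[6] = c1d0b$c2b31c
  rot[7] = 1d0b$c2b31cc
  rot[8] = d0b$c2b31cc1
  rot[9] = 0b$c2b31cc1d
  rot[10] = b$c2b31cc1d0
  rot[11] = $c2b31cc1d0b
Sorted (with $ < everything):
  sorted[0] = $c2b31cc1d0b
  sorted[1] = 0b$c2b31cc1d
  sorted[2] = 1cc1d0b$c2b3
  sorted[3] = 1d0b$c2b31cc
  sorted[4] = 2b31cc1d0b$c
  sorted[5] = 31cc1d0b$c2b
  sorted[6] = b$c2b31cc1d0
  sorted[7] = b31cc1d0b$c2
  sorted[8] = c1d0b$c2b31c
  sorted[9] = c2b31cc1d0b$
  sorted[10] = cc1d0b$c2b31
  sorted[11] = d0b$c2b31cc1
sorted[10] = cc1d0b$c2b31

Answer: cc1d0b$c2b31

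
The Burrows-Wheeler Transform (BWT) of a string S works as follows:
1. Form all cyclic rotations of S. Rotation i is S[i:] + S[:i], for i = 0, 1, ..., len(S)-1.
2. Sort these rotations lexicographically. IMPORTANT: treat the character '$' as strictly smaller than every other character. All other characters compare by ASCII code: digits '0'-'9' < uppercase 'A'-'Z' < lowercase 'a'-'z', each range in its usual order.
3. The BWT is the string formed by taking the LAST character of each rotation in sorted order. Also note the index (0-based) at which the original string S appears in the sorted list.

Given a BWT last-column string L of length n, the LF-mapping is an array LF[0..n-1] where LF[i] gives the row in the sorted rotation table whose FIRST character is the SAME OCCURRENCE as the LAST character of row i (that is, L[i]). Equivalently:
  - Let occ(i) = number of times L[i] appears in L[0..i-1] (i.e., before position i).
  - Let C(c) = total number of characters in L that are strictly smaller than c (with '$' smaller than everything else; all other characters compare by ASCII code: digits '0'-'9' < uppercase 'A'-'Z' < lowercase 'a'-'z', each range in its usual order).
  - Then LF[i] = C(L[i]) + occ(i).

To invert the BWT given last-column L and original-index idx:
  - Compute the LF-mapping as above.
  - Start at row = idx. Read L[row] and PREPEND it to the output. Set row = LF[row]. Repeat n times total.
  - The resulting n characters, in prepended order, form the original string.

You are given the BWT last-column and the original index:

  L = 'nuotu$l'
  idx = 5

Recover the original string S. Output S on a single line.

LF mapping: 2 5 3 4 6 0 1
Walk LF starting at row 5, prepending L[row]:
  step 1: row=5, L[5]='$', prepend. Next row=LF[5]=0
  step 2: row=0, L[0]='n', prepend. Next row=LF[0]=2
  step 3: row=2, L[2]='o', prepend. Next row=LF[2]=3
  step 4: row=3, L[3]='t', prepend. Next row=LF[3]=4
  step 5: row=4, L[4]='u', prepend. Next row=LF[4]=6
  step 6: row=6, L[6]='l', prepend. Next row=LF[6]=1
  step 7: row=1, L[1]='u', prepend. Next row=LF[1]=5
Reversed output: uluton$

Answer: uluton$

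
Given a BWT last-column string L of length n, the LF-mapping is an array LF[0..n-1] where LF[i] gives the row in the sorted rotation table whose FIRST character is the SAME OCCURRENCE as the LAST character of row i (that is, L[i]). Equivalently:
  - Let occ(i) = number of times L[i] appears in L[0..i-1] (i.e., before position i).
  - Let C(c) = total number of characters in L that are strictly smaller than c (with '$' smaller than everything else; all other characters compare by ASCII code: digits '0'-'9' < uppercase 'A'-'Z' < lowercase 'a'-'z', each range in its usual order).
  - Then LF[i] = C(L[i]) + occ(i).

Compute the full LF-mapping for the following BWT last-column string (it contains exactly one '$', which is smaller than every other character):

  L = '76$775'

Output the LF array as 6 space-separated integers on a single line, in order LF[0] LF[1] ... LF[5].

Char counts: '$':1, '5':1, '6':1, '7':3
C (first-col start): C('$')=0, C('5')=1, C('6')=2, C('7')=3
L[0]='7': occ=0, LF[0]=C('7')+0=3+0=3
L[1]='6': occ=0, LF[1]=C('6')+0=2+0=2
L[2]='$': occ=0, LF[2]=C('$')+0=0+0=0
L[3]='7': occ=1, LF[3]=C('7')+1=3+1=4
L[4]='7': occ=2, LF[4]=C('7')+2=3+2=5
L[5]='5': occ=0, LF[5]=C('5')+0=1+0=1

Answer: 3 2 0 4 5 1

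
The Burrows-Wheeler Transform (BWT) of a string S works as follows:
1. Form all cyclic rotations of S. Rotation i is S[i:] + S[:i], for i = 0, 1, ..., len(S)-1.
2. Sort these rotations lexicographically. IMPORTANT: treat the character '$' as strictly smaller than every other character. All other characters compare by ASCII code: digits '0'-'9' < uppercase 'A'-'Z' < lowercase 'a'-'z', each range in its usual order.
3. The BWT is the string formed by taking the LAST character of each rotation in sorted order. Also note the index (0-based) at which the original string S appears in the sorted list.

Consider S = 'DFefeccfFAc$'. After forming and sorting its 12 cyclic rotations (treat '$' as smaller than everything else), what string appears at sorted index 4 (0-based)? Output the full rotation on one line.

Answer: FefeccfFAc$D

Derivation:
All 12 rotations (rotation i = S[i:]+S[:i]):
  rot[0] = DFefeccfFAc$
  rot[1] = FefeccfFAc$D
  rot[2] = efeccfFAc$DF
  rot[3] = feccfFAc$DFe
  rot[4] = eccfFAc$DFef
  rot[5] = ccfFAc$DFefe
  rot[6] = cfFAc$DFefec
  rot[7] = fFAc$DFefecc
  rot[8] = FAc$DFefeccf
  rot[9] = Ac$DFefeccfF
  rot[10] = c$DFefeccfFA
  rot[11] = $DFefeccfFAc
Sorted (with $ < everything):
  sorted[0] = $DFefeccfFAc
  sorted[1] = Ac$DFefeccfF
  sorted[2] = DFefeccfFAc$
  sorted[3] = FAc$DFefeccf
  sorted[4] = FefeccfFAc$D
  sorted[5] = c$DFefeccfFA
  sorted[6] = ccfFAc$DFefe
  sorted[7] = cfFAc$DFefec
  sorted[8] = eccfFAc$DFef
  sorted[9] = efeccfFAc$DF
  sorted[10] = fFAc$DFefecc
  sorted[11] = feccfFAc$DFe
sorted[4] = FefeccfFAc$D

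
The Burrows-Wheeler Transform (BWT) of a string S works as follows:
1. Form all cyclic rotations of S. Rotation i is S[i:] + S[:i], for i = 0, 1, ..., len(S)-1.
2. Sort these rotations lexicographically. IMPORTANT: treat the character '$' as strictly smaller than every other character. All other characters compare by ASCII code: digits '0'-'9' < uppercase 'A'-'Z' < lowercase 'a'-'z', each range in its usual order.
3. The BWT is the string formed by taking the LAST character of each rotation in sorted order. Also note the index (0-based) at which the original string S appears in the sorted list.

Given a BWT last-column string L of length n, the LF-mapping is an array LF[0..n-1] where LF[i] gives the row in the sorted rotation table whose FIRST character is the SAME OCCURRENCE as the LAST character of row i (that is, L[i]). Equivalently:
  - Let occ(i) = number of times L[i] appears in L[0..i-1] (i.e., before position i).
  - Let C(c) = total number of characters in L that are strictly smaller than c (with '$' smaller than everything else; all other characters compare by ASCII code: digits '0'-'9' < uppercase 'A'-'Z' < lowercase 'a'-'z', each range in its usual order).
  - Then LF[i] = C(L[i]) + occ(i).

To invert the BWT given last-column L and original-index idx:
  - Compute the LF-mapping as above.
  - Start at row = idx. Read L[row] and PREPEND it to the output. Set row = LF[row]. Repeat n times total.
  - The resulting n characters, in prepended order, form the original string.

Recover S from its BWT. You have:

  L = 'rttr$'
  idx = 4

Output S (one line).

LF mapping: 1 3 4 2 0
Walk LF starting at row 4, prepending L[row]:
  step 1: row=4, L[4]='$', prepend. Next row=LF[4]=0
  step 2: row=0, L[0]='r', prepend. Next row=LF[0]=1
  step 3: row=1, L[1]='t', prepend. Next row=LF[1]=3
  step 4: row=3, L[3]='r', prepend. Next row=LF[3]=2
  step 5: row=2, L[2]='t', prepend. Next row=LF[2]=4
Reversed output: trtr$

Answer: trtr$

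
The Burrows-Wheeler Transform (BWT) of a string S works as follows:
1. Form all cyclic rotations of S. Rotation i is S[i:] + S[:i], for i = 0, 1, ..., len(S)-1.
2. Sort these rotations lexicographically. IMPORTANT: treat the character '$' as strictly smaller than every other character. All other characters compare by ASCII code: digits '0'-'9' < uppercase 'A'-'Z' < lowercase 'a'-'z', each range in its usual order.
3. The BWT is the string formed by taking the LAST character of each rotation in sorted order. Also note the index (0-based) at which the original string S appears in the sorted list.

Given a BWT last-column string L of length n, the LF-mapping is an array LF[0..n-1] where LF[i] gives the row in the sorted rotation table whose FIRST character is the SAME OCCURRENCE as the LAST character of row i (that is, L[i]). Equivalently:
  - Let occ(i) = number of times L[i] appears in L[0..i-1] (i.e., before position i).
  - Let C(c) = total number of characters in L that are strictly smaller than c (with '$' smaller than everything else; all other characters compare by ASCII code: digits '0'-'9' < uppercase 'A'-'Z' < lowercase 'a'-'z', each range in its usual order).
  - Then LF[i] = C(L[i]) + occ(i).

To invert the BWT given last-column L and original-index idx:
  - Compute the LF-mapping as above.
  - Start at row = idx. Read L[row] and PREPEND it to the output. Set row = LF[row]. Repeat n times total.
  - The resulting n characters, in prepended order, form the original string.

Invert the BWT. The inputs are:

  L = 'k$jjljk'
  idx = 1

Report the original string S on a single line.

Answer: jjjklk$

Derivation:
LF mapping: 4 0 1 2 6 3 5
Walk LF starting at row 1, prepending L[row]:
  step 1: row=1, L[1]='$', prepend. Next row=LF[1]=0
  step 2: row=0, L[0]='k', prepend. Next row=LF[0]=4
  step 3: row=4, L[4]='l', prepend. Next row=LF[4]=6
  step 4: row=6, L[6]='k', prepend. Next row=LF[6]=5
  step 5: row=5, L[5]='j', prepend. Next row=LF[5]=3
  step 6: row=3, L[3]='j', prepend. Next row=LF[3]=2
  step 7: row=2, L[2]='j', prepend. Next row=LF[2]=1
Reversed output: jjjklk$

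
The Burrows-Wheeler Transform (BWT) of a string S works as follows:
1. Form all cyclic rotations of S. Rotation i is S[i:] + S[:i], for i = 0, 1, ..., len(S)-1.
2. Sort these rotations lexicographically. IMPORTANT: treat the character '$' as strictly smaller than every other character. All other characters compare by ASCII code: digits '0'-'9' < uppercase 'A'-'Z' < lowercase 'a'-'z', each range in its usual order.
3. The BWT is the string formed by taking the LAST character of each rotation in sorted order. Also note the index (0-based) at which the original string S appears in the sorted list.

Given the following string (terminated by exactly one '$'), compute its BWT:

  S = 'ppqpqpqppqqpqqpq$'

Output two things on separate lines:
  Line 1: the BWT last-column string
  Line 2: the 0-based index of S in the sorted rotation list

Answer: q$qqqqpqpppqppqpp
1

Derivation:
All 17 rotations (rotation i = S[i:]+S[:i]):
  rot[0] = ppqpqpqppqqpqqpq$
  rot[1] = pqpqpqppqqpqqpq$p
  rot[2] = qpqpqppqqpqqpq$pp
  rot[3] = pqpqppqqpqqpq$ppq
  rot[4] = qpqppqqpqqpq$ppqp
  rot[5] = pqppqqpqqpq$ppqpq
  rot[6] = qppqqpqqpq$ppqpqp
  rot[7] = ppqqpqqpq$ppqpqpq
  rot[8] = pqqpqqpq$ppqpqpqp
  rot[9] = qqpqqpq$ppqpqpqpp
  rot[10] = qpqqpq$ppqpqpqppq
  rot[11] = pqqpq$ppqpqpqppqq
  rot[12] = qqpq$ppqpqpqppqqp
  rot[13] = qpq$ppqpqpqppqqpq
  rot[14] = pq$ppqpqpqppqqpqq
  rot[15] = q$ppqpqpqppqqpqqp
  rot[16] = $ppqpqpqppqqpqqpq
Sorted (with $ < everything):
  sorted[0] = $ppqpqpqppqqpqqpq  (last char: 'q')
  sorted[1] = ppqpqpqppqqpqqpq$  (last char: '$')
  sorted[2] = ppqqpqqpq$ppqpqpq  (last char: 'q')
  sorted[3] = pq$ppqpqpqppqqpqq  (last char: 'q')
  sorted[4] = pqppqqpqqpq$ppqpq  (last char: 'q')
  sorted[5] = pqpqppqqpqqpq$ppq  (last char: 'q')
  sorted[6] = pqpqpqppqqpqqpq$p  (last char: 'p')
  sorted[7] = pqqpq$ppqpqpqppqq  (last char: 'q')
  sorted[8] = pqqpqqpq$ppqpqpqp  (last char: 'p')
  sorted[9] = q$ppqpqpqppqqpqqp  (last char: 'p')
  sorted[10] = qppqqpqqpq$ppqpqp  (last char: 'p')
  sorted[11] = qpq$ppqpqpqppqqpq  (last char: 'q')
  sorted[12] = qpqppqqpqqpq$ppqp  (last char: 'p')
  sorted[13] = qpqpqppqqpqqpq$pp  (last char: 'p')
  sorted[14] = qpqqpq$ppqpqpqppq  (last char: 'q')
  sorted[15] = qqpq$ppqpqpqppqqp  (last char: 'p')
  sorted[16] = qqpqqpq$ppqpqpqpp  (last char: 'p')
Last column: q$qqqqpqpppqppqpp
Original string S is at sorted index 1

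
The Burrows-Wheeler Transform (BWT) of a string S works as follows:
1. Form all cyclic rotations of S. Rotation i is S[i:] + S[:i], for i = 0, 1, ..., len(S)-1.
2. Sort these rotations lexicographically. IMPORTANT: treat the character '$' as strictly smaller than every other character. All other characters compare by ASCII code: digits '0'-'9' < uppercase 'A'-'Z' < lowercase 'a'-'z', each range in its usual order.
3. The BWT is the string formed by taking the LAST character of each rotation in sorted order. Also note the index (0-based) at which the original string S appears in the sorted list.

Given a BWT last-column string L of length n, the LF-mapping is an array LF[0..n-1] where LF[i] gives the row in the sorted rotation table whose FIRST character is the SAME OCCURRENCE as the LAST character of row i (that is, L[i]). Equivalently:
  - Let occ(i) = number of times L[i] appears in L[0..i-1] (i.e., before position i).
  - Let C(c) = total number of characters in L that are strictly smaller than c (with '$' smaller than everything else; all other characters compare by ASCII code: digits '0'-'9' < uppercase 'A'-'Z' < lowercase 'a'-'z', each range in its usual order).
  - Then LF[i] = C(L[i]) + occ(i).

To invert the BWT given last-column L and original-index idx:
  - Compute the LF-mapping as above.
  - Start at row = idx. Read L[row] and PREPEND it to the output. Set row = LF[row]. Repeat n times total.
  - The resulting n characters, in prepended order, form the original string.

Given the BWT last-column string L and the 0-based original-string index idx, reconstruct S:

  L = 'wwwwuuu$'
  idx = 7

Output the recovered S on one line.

LF mapping: 4 5 6 7 1 2 3 0
Walk LF starting at row 7, prepending L[row]:
  step 1: row=7, L[7]='$', prepend. Next row=LF[7]=0
  step 2: row=0, L[0]='w', prepend. Next row=LF[0]=4
  step 3: row=4, L[4]='u', prepend. Next row=LF[4]=1
  step 4: row=1, L[1]='w', prepend. Next row=LF[1]=5
  step 5: row=5, L[5]='u', prepend. Next row=LF[5]=2
  step 6: row=2, L[2]='w', prepend. Next row=LF[2]=6
  step 7: row=6, L[6]='u', prepend. Next row=LF[6]=3
  step 8: row=3, L[3]='w', prepend. Next row=LF[3]=7
Reversed output: wuwuwuw$

Answer: wuwuwuw$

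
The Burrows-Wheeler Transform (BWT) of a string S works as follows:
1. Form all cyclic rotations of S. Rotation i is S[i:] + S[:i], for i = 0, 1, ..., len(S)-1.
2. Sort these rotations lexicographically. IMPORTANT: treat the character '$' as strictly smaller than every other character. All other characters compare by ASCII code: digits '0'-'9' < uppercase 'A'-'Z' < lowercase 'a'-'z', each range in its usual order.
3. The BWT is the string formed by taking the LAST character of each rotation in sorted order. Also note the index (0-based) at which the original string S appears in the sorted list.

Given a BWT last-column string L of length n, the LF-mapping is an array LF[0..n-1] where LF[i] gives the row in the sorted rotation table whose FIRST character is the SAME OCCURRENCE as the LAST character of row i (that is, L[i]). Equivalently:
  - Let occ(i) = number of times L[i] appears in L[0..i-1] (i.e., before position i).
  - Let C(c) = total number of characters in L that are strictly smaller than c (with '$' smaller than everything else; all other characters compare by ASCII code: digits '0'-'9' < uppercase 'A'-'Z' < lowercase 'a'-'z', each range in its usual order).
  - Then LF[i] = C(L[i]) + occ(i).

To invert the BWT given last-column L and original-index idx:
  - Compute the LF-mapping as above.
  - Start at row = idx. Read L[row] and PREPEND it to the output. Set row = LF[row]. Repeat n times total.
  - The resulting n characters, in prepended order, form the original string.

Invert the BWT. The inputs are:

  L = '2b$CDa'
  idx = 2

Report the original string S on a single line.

LF mapping: 1 5 0 2 3 4
Walk LF starting at row 2, prepending L[row]:
  step 1: row=2, L[2]='$', prepend. Next row=LF[2]=0
  step 2: row=0, L[0]='2', prepend. Next row=LF[0]=1
  step 3: row=1, L[1]='b', prepend. Next row=LF[1]=5
  step 4: row=5, L[5]='a', prepend. Next row=LF[5]=4
  step 5: row=4, L[4]='D', prepend. Next row=LF[4]=3
  step 6: row=3, L[3]='C', prepend. Next row=LF[3]=2
Reversed output: CDab2$

Answer: CDab2$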